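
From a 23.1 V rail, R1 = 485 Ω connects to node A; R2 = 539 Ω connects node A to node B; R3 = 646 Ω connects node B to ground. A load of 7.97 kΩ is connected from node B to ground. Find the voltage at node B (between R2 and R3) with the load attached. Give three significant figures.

At node B, R3 is in parallel with the load: R3‖R_L = 597.6 Ω.
Below node A the resistance is R2 + (R3‖R_L) = 1137 Ω, so V_A = 23.1 × 1137/1622 = 16.19 V.
Then V_B = V_A × (R3‖R_L)/(R2 + R3‖R_L) = 16.19 × 597.6/1137 = 8.51 V.

V ≈ 8.51 V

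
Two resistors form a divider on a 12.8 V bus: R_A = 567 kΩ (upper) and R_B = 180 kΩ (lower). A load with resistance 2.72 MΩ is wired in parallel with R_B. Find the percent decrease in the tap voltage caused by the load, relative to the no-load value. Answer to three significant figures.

The divider's output (Thévenin) resistance is R_A‖R_B = 136.6 kΩ.
Fractional drop under load = R_th/(R_th + R_L) = 136.6 / (136.6 + 2720) = 0.04783.
So the output falls by 4.78 %.

4.78 %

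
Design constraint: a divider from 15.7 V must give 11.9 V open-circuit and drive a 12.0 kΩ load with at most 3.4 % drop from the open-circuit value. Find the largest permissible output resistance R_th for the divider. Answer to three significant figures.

R_th ≤ 422 Ω

Loading drop = R_th/(R_th + R_L) ≤ 0.0340, so R_th ≤ R_L · ε/(1−ε) = 12.0 kΩ × 0.0340/0.9660 = 422 Ω.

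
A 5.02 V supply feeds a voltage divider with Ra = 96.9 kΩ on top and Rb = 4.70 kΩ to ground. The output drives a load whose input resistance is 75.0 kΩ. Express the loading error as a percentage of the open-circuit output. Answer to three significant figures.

5.64 %

The divider's output (Thévenin) resistance is Ra‖Rb = 4.483 kΩ.
Fractional drop under load = R_th/(R_th + R_L) = 4.483 / (4.483 + 75.0) = 0.05640.
So the output falls by 5.64 %.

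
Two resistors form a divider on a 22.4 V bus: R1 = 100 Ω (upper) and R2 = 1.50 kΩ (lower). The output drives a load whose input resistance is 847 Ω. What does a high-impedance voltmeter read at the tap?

The load sits in parallel with R2: R2‖R_L = (1500 × 847) / (1500 + 847) = 541.3 Ω.
V_out = 22.4 × 541.3 / (100 + 541.3) = 22.4 × 541.3/641.3 = 18.9 V.

V_out ≈ 18.9 V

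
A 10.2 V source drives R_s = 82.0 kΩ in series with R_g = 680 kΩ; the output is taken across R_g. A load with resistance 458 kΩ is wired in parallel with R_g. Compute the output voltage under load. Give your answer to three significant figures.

V_out ≈ 7.85 V

The load sits in parallel with R_g: R_g‖R_L = (680 × 458) / (680 + 458) = 273.7 kΩ.
V_out = 10.2 × 273.7 / (82.0 + 273.7) = 10.2 × 273.7/355.7 = 7.85 V.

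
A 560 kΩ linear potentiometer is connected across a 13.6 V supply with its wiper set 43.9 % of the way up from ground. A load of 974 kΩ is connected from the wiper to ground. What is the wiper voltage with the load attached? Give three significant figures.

The wiper splits the pot into (1−α)R = 314.2 kΩ above and αR = 245.8 kΩ below.
Lower section ‖ load = 196.3 kΩ.
V_wiper = 13.6 × 196.3/(314.2 + 196.3) = 5.23 V.

V ≈ 5.23 V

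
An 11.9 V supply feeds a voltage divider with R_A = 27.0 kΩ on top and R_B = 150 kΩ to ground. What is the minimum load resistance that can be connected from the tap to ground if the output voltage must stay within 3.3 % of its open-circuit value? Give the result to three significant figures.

Output resistance R_th = R_A‖R_B = (27.0 × 150)/177.0 = 22.88 kΩ.
The fractional drop is R_th/(R_th + R_L); requiring this ≤ 0.0330 gives R_L ≥ R_th(1/0.0330 − 1) = 22.88 × 29.30 = 670 kΩ.

R_L(min) ≈ 670 kΩ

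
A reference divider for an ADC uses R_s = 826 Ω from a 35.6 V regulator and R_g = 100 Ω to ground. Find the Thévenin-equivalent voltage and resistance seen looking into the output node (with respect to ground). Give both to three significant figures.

V_th = 3.84 V, R_th = 89.2 Ω

V_th is the open-circuit tap voltage: 35.6 × 100/(826 + 100) = 3.84 V.
With the supply zeroed, R_s and R_g appear in parallel from the tap: R_th = R_s‖R_g = (826 × 100)/926.0 = 89.2 Ω.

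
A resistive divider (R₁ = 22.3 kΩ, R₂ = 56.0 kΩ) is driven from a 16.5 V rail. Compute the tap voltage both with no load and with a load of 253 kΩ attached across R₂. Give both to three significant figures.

Open-circuit: V = 16.5 × 56.0/(22.3 + 56.0) = 11.8 V.
With the load, R₂ becomes R₂‖R_L = 45.85 kΩ, so V = 16.5 × 45.85/68.15 = 11.1 V.

Unloaded: 11.8 V; loaded: 11.1 V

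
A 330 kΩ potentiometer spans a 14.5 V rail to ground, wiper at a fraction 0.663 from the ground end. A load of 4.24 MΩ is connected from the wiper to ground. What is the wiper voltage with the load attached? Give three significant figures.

The wiper splits the pot into (1−α)R = 111.2 kΩ above and αR = 218.8 kΩ below.
Lower section ‖ load = 208.1 kΩ.
V_wiper = 14.5 × 208.1/(111.2 + 208.1) = 9.45 V.

V ≈ 9.45 V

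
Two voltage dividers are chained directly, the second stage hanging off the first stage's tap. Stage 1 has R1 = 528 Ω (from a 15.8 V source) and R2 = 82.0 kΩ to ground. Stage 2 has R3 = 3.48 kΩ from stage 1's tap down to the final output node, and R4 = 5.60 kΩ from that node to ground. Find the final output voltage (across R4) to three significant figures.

V_out ≈ 9.15 V

Stage 2 presents R3+R4 = 9080 Ω as a load on stage 1's tap.
Stage 1's lower leg becomes R2‖(R3+R4) = 8175 Ω, so V_mid = 15.8 × 8175/8703 = 14.84 V.
Stage 2 is itself unloaded: V_out = V_mid × R4/(R3+R4) = 14.84 × 5600/9080 = 9.15 V.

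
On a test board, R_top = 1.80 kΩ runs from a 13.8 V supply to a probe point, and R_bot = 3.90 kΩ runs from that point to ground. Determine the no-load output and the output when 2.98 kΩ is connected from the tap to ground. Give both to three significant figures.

Open-circuit: V = 13.8 × 3.90/(1.80 + 3.90) = 9.44 V.
With the load, R_bot becomes R_bot‖R_L = 1.689 kΩ, so V = 13.8 × 1.689/3.489 = 6.68 V.

Unloaded: 9.44 V; loaded: 6.68 V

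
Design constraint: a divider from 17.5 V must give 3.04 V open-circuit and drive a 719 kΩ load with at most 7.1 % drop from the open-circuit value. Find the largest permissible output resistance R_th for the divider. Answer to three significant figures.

Loading drop = R_th/(R_th + R_L) ≤ 0.0710, so R_th ≤ R_L · ε/(1−ε) = 719 kΩ × 0.0710/0.9290 = 55.0 kΩ.

R_th ≤ 55.0 kΩ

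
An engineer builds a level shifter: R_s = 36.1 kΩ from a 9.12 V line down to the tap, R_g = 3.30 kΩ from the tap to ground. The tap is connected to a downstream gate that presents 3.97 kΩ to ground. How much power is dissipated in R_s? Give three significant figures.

P ≈ 2.09 mW

Total resistance from the source is R_s + (R_g‖R_L) = 37.90 kΩ, so I = 9.12/37.90 kΩ = 0.2406 mA.
P = I²·R_s = (0.2406 mA)² × 36.1 kΩ = 2.09 mW.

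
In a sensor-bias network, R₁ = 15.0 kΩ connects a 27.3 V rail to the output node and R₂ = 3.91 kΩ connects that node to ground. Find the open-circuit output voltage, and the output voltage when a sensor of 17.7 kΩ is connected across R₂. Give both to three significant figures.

Unloaded: 5.64 V; loaded: 4.80 V

Open-circuit: V = 27.3 × 3.91/(15.0 + 3.91) = 5.64 V.
With the load, R₂ becomes R₂‖R_L = 3.203 kΩ, so V = 27.3 × 3.203/18.20 = 4.80 V.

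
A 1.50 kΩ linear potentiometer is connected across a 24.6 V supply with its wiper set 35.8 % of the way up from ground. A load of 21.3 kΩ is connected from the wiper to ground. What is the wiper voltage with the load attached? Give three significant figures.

The wiper splits the pot into (1−α)R = 963.0 Ω above and αR = 537.0 Ω below.
Lower section ‖ load = 523.8 Ω.
V_wiper = 24.6 × 523.8/(963.0 + 523.8) = 8.67 V.

V ≈ 8.67 V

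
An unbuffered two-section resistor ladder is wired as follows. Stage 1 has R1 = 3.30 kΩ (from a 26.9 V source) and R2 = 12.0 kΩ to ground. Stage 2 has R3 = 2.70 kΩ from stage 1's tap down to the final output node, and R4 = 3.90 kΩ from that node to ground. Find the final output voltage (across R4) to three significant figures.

Stage 2 presents R3+R4 = 6.600 kΩ as a load on stage 1's tap.
Stage 1's lower leg becomes R2‖(R3+R4) = 4.258 kΩ, so V_mid = 26.9 × 4.258/7.558 = 15.15 V.
Stage 2 is itself unloaded: V_out = V_mid × R4/(R3+R4) = 15.15 × 3.90/6.600 = 8.96 V.

V_out ≈ 8.96 V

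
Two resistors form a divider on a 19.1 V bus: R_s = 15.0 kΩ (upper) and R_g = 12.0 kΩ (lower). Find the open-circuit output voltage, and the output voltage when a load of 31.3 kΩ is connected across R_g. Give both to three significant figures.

Unloaded: 8.49 V; loaded: 7.00 V

Open-circuit: V = 19.1 × 12.0/(15.0 + 12.0) = 8.49 V.
With the load, R_g becomes R_g‖R_L = 8.674 kΩ, so V = 19.1 × 8.674/23.67 = 7.00 V.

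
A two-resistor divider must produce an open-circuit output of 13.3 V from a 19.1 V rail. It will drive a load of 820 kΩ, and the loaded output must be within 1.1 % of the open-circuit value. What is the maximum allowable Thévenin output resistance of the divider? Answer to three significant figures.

Loading drop = R_th/(R_th + R_L) ≤ 0.0110, so R_th ≤ R_L · ε/(1−ε) = 820 kΩ × 0.0110/0.9890 = 9.12 kΩ.

R_th ≤ 9.12 kΩ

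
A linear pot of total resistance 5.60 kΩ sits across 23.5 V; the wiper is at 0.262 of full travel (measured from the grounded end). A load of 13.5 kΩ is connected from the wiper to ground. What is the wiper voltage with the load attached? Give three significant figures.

The wiper splits the pot into (1−α)R = 4.133 kΩ above and αR = 1.467 kΩ below.
Lower section ‖ load = 1.323 kΩ.
V_wiper = 23.5 × 1.323/(4.133 + 1.323) = 5.70 V.

V ≈ 5.70 V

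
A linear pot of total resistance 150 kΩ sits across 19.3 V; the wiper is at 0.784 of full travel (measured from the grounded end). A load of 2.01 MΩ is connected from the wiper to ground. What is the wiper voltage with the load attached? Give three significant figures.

V ≈ 14.9 V

The wiper splits the pot into (1−α)R = 32.40 kΩ above and αR = 117.6 kΩ below.
Lower section ‖ load = 111.1 kΩ.
V_wiper = 19.3 × 111.1/(32.40 + 111.1) = 14.9 V.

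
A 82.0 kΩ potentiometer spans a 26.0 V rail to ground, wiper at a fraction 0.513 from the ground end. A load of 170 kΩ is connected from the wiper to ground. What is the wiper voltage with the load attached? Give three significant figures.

The wiper splits the pot into (1−α)R = 39.93 kΩ above and αR = 42.07 kΩ below.
Lower section ‖ load = 33.72 kΩ.
V_wiper = 26.0 × 33.72/(39.93 + 33.72) = 11.9 V.

V ≈ 11.9 V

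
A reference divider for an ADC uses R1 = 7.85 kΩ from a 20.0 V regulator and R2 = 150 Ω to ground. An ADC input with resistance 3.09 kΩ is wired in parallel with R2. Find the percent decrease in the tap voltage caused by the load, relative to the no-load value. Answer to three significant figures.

4.55 %

The divider's output (Thévenin) resistance is R1‖R2 = 147.2 Ω.
Fractional drop under load = R_th/(R_th + R_L) = 147.2 / (147.2 + 3090) = 0.04547.
So the output falls by 4.55 %.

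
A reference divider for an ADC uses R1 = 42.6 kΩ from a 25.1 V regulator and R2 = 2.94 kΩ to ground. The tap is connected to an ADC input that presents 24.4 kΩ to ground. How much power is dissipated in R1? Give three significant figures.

P ≈ 13.1 mW

Total resistance from the source is R1 + (R2‖R_L) = 45.22 kΩ, so I = 25.1/45.22 kΩ = 0.5550 mA.
P = I²·R1 = (0.5550 mA)² × 42.6 kΩ = 13.1 mW.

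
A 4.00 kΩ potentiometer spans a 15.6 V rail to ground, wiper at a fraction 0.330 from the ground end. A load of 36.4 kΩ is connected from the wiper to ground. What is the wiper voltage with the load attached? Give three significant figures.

The wiper splits the pot into (1−α)R = 2.680 kΩ above and αR = 1.320 kΩ below.
Lower section ‖ load = 1.274 kΩ.
V_wiper = 15.6 × 1.274/(2.680 + 1.274) = 5.03 V.

V ≈ 5.03 V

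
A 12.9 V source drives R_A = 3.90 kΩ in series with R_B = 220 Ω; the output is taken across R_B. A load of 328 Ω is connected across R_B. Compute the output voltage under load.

The load sits in parallel with R_B: R_B‖R_L = (220 × 328) / (220 + 328) = 131.7 Ω.
V_out = 12.9 × 131.7 / (3900 + 131.7) = 12.9 × 131.7/4032 = 0.421 V.
(Unloaded it would have been 0.689 V.)

V_out ≈ 0.421 V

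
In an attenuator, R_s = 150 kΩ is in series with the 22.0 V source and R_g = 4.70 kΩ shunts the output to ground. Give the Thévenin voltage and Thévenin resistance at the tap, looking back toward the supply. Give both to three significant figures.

V_th is the open-circuit tap voltage: 22.0 × 4.70/(150 + 4.70) = 0.668 V.
With the supply zeroed, R_s and R_g appear in parallel from the tap: R_th = R_s‖R_g = (150 × 4.70)/154.7 = 4.56 kΩ.

V_th = 0.668 V, R_th = 4.56 kΩ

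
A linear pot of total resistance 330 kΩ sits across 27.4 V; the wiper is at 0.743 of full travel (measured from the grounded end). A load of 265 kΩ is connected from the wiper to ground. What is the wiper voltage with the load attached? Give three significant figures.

The wiper splits the pot into (1−α)R = 84.81 kΩ above and αR = 245.2 kΩ below.
Lower section ‖ load = 127.4 kΩ.
V_wiper = 27.4 × 127.4/(84.81 + 127.4) = 16.4 V.

V ≈ 16.4 V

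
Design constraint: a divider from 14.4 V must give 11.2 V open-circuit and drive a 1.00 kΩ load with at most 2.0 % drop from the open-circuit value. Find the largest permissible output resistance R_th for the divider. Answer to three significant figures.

R_th ≤ 20.4 Ω

Loading drop = R_th/(R_th + R_L) ≤ 0.0200, so R_th ≤ R_L · ε/(1−ε) = 1.00 kΩ × 0.0200/0.9800 = 20.4 Ω.
(Any R1, R2 with R2/(R1+R2) = 0.778 and R1‖R2 ≤ 20.4 Ω will meet the spec.)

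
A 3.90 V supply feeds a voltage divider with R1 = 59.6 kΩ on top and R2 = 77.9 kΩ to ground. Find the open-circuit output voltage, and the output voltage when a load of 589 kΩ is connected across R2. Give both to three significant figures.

Open-circuit: V = 3.90 × 77.9/(59.6 + 77.9) = 2.21 V.
With the load, R2 becomes R2‖R_L = 68.80 kΩ, so V = 3.90 × 68.80/128.4 = 2.09 V.

Unloaded: 2.21 V; loaded: 2.09 V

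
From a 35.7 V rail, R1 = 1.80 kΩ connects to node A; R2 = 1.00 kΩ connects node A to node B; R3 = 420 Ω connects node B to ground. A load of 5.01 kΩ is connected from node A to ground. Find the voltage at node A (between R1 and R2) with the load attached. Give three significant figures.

V ≈ 13.6 V

Below node A the series string R2+R3 = 1420 Ω sits in parallel with the 5010 Ω load: 1106 Ω.
V_A = 35.7 × 1106/(1800 + 1106) = 13.6 V.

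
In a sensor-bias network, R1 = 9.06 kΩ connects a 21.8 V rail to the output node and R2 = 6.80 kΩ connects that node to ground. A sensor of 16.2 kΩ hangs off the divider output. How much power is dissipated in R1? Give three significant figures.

Total resistance from the source is R1 + (R2‖R_L) = 13.85 kΩ, so I = 21.8/13.85 kΩ = 1.574 mA.
P = I²·R1 = (1.574 mA)² × 9.06 kΩ = 22.4 mW.

P ≈ 22.4 mW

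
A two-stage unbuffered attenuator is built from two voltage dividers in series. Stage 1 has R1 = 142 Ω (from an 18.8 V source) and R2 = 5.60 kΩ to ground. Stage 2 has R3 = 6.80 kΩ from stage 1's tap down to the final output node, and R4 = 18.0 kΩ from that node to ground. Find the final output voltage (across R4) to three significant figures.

Stage 2 presents R3+R4 = 24800 Ω as a load on stage 1's tap.
Stage 1's lower leg becomes R2‖(R3+R4) = 4568 Ω, so V_mid = 18.8 × 4568/4710 = 18.23 V.
Stage 2 is itself unloaded: V_out = V_mid × R4/(R3+R4) = 18.23 × 18000/24800 = 13.2 V.

V_out ≈ 13.2 V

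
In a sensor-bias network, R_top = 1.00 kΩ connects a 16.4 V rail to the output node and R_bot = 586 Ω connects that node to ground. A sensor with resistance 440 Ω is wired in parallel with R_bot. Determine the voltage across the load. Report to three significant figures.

V_out ≈ 3.29 V

The load sits in parallel with R_bot: R_bot‖R_L = (586 × 440) / (586 + 440) = 251.3 Ω.
V_out = 16.4 × 251.3 / (1000 + 251.3) = 16.4 × 251.3/1251 = 3.29 V.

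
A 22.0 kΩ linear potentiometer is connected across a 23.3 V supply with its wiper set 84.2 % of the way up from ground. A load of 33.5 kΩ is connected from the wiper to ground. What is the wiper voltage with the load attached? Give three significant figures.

V ≈ 18.0 V

The wiper splits the pot into (1−α)R = 3.476 kΩ above and αR = 18.52 kΩ below.
Lower section ‖ load = 11.93 kΩ.
V_wiper = 23.3 × 11.93/(3.476 + 11.93) = 18.0 V.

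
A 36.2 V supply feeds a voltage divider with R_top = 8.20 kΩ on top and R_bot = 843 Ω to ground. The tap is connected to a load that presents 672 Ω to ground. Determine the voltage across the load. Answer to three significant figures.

The load sits in parallel with R_bot: R_bot‖R_L = (843 × 672) / (843 + 672) = 373.9 Ω.
V_out = 36.2 × 373.9 / (8200 + 373.9) = 36.2 × 373.9/8574 = 1.58 V.

V_out ≈ 1.58 V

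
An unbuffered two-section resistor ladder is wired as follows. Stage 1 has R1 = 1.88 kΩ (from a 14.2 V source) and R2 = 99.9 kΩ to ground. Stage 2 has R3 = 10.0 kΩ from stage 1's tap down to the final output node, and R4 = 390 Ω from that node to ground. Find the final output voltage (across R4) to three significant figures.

Stage 2 presents R3+R4 = 10390 Ω as a load on stage 1's tap.
Stage 1's lower leg becomes R2‖(R3+R4) = 9411 Ω, so V_mid = 14.2 × 9411/11290 = 11.84 V.
Stage 2 is itself unloaded: V_out = V_mid × R4/(R3+R4) = 11.84 × 390/10390 = 0.444 V.

V_out ≈ 0.444 V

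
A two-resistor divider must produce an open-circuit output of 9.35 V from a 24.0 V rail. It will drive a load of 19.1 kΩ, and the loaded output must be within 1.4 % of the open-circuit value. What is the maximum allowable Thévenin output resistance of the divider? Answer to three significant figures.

R_th ≤ 271 Ω

Loading drop = R_th/(R_th + R_L) ≤ 0.0140, so R_th ≤ R_L · ε/(1−ε) = 19.1 kΩ × 0.0140/0.9860 = 271 Ω.
(Any R1, R2 with R2/(R1+R2) = 0.390 and R1‖R2 ≤ 271 Ω will meet the spec.)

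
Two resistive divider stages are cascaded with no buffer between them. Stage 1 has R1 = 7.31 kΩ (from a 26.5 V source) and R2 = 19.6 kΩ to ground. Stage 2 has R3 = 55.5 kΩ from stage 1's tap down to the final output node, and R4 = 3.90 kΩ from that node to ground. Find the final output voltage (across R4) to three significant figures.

V_out ≈ 1.16 V

Stage 2 presents R3+R4 = 59.40 kΩ as a load on stage 1's tap.
Stage 1's lower leg becomes R2‖(R3+R4) = 14.74 kΩ, so V_mid = 26.5 × 14.74/22.05 = 17.71 V.
Stage 2 is itself unloaded: V_out = V_mid × R4/(R3+R4) = 17.71 × 3.90/59.40 = 1.16 V.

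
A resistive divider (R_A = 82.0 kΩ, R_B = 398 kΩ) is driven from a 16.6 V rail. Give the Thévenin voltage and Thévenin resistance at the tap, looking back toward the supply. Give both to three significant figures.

V_th = 13.8 V, R_th = 68.0 kΩ

V_th is the open-circuit tap voltage: 16.6 × 398/(82.0 + 398) = 13.8 V.
With the supply zeroed, R_A and R_B appear in parallel from the tap: R_th = R_A‖R_B = (82.0 × 398)/480.0 = 68.0 kΩ.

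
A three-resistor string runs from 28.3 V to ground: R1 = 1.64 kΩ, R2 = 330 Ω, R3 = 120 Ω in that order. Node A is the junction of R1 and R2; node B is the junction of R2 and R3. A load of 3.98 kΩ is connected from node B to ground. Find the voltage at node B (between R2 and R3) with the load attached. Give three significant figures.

V ≈ 1.58 V

At node B, R3 is in parallel with the load: R3‖R_L = 116.5 Ω.
Below node A the resistance is R2 + (R3‖R_L) = 446.5 Ω, so V_A = 28.3 × 446.5/2086 = 6.056 V.
Then V_B = V_A × (R3‖R_L)/(R2 + R3‖R_L) = 6.056 × 116.5/446.5 = 1.58 V.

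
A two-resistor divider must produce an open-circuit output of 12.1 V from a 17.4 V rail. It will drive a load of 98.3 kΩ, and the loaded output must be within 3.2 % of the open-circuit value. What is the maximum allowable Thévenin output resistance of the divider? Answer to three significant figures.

Loading drop = R_th/(R_th + R_L) ≤ 0.0320, so R_th ≤ R_L · ε/(1−ε) = 98.3 kΩ × 0.0320/0.9680 = 3.25 kΩ.
(Any R1, R2 with R2/(R1+R2) = 0.695 and R1‖R2 ≤ 3.25 kΩ will meet the spec.)

R_th ≤ 3.25 kΩ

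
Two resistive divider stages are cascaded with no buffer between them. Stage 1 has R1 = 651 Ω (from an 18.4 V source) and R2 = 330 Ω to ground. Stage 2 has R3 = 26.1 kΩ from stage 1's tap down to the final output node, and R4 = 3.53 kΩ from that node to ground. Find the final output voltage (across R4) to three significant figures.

V_out ≈ 0.732 V

Stage 2 presents R3+R4 = 29630 Ω as a load on stage 1's tap.
Stage 1's lower leg becomes R2‖(R3+R4) = 326.4 Ω, so V_mid = 18.4 × 326.4/977.4 = 6.144 V.
Stage 2 is itself unloaded: V_out = V_mid × R4/(R3+R4) = 6.144 × 3530/29630 = 0.732 V.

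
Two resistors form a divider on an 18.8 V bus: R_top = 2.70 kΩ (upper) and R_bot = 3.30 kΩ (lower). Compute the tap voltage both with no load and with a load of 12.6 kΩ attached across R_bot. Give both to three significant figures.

Open-circuit: V = 18.8 × 3.30/(2.70 + 3.30) = 10.3 V.
With the load, R_bot becomes R_bot‖R_L = 2.615 kΩ, so V = 18.8 × 2.615/5.315 = 9.25 V.

Unloaded: 10.3 V; loaded: 9.25 V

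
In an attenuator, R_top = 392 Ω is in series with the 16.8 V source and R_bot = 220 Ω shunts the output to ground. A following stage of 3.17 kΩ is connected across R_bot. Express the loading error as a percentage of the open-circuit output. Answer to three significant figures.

The divider's output (Thévenin) resistance is R_top‖R_bot = 140.9 Ω.
Fractional drop under load = R_th/(R_th + R_L) = 140.9 / (140.9 + 3170) = 0.04256.
So the output falls by 4.26 %.

4.26 %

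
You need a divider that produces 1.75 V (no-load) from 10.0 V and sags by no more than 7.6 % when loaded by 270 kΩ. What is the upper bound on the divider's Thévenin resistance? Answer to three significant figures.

Loading drop = R_th/(R_th + R_L) ≤ 0.0760, so R_th ≤ R_L · ε/(1−ε) = 270 kΩ × 0.0760/0.9240 = 22.2 kΩ.
(Any R1, R2 with R2/(R1+R2) = 0.175 and R1‖R2 ≤ 22.2 kΩ will meet the spec.)

R_th ≤ 22.2 kΩ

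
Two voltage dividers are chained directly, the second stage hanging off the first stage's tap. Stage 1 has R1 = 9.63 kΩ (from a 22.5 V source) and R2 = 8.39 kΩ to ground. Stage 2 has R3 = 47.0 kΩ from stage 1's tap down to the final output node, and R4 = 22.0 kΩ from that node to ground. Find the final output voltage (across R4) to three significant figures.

Stage 2 presents R3+R4 = 69.00 kΩ as a load on stage 1's tap.
Stage 1's lower leg becomes R2‖(R3+R4) = 7.480 kΩ, so V_mid = 22.5 × 7.480/17.11 = 9.837 V.
Stage 2 is itself unloaded: V_out = V_mid × R4/(R3+R4) = 9.837 × 22.0/69.00 = 3.14 V.

V_out ≈ 3.14 V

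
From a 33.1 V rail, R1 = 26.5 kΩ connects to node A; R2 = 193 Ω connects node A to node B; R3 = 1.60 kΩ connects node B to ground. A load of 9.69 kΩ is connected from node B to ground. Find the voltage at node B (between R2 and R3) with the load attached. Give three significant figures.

V ≈ 1.62 V

At node B, R3 is in parallel with the load: R3‖R_L = 1373 Ω.
Below node A the resistance is R2 + (R3‖R_L) = 1566 Ω, so V_A = 33.1 × 1566/28070 = 1.847 V.
Then V_B = V_A × (R3‖R_L)/(R2 + R3‖R_L) = 1.847 × 1373/1566 = 1.62 V.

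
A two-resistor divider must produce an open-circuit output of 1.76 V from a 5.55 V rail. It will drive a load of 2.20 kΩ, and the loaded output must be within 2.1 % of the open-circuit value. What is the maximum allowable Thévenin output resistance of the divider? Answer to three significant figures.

Loading drop = R_th/(R_th + R_L) ≤ 0.0210, so R_th ≤ R_L · ε/(1−ε) = 2.20 kΩ × 0.0210/0.9790 = 47.2 Ω.

R_th ≤ 47.2 Ω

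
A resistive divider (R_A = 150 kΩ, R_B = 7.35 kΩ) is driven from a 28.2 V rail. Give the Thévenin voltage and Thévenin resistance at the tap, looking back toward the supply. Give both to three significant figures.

V_th = 1.32 V, R_th = 7.01 kΩ

V_th is the open-circuit tap voltage: 28.2 × 7.35/(150 + 7.35) = 1.32 V.
With the supply zeroed, R_A and R_B appear in parallel from the tap: R_th = R_A‖R_B = (150 × 7.35)/157.3 = 7.01 kΩ.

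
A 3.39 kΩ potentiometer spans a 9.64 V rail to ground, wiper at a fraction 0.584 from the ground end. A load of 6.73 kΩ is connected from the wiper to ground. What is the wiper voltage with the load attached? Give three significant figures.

V ≈ 5.02 V

The wiper splits the pot into (1−α)R = 1.410 kΩ above and αR = 1.980 kΩ below.
Lower section ‖ load = 1.530 kΩ.
V_wiper = 9.64 × 1.530/(1.410 + 1.530) = 5.02 V.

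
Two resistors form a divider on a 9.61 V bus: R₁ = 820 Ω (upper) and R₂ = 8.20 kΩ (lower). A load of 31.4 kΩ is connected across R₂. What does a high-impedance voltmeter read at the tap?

V_out ≈ 8.53 V

The load sits in parallel with R₂: R₂‖R_L = (8200 × 31400) / (8200 + 31400) = 6502 Ω.
V_out = 9.61 × 6502 / (820 + 6502) = 9.61 × 6502/7322 = 8.53 V.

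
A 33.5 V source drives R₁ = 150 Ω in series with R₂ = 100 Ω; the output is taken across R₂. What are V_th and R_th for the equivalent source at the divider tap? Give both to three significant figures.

V_th = 13.4 V, R_th = 60.0 Ω

V_th is the open-circuit tap voltage: 33.5 × 100/(150 + 100) = 13.4 V.
With the supply zeroed, R₁ and R₂ appear in parallel from the tap: R_th = R₁‖R₂ = (150 × 100)/250.0 = 60.0 Ω.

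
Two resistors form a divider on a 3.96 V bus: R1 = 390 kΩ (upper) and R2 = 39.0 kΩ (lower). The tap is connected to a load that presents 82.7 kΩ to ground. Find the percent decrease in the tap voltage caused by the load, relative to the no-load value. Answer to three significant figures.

Unloaded V = 3.96 × 39.0/429.0 = 0.3600 V.
Loaded: R2‖R_L = 26.50 kΩ, giving V = 3.96 × 26.50/416.5 = 0.2520 V.
Drop = (0.3600 − 0.2520) / 0.3600 = 30.0 %.

30.0 %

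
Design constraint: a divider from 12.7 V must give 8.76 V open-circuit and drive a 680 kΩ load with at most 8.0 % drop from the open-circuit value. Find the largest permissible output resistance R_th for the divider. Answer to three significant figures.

Loading drop = R_th/(R_th + R_L) ≤ 0.0800, so R_th ≤ R_L · ε/(1−ε) = 680 kΩ × 0.0800/0.9200 = 59.1 kΩ.
(Any R1, R2 with R2/(R1+R2) = 0.690 and R1‖R2 ≤ 59.1 kΩ will meet the spec.)

R_th ≤ 59.1 kΩ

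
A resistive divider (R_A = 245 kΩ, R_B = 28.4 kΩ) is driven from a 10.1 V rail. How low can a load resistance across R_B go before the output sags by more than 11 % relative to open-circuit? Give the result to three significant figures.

Output resistance R_th = R_A‖R_B = (245 × 28.4)/273.4 = 25.45 kΩ.
The fractional drop is R_th/(R_th + R_L); requiring this ≤ 0.110 gives R_L ≥ R_th(1/0.110 − 1) = 25.45 × 8.091 = 206 kΩ.

R_L(min) ≈ 206 kΩ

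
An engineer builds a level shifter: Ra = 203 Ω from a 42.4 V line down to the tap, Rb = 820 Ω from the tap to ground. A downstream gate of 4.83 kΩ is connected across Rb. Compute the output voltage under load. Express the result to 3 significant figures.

The load sits in parallel with Rb: Rb‖R_L = (820 × 4830) / (820 + 4830) = 701.0 Ω.
V_out = 42.4 × 701.0 / (203 + 701.0) = 42.4 × 701.0/904.0 = 32.9 V.
(Unloaded it would have been 34.0 V.)

V_out ≈ 32.9 V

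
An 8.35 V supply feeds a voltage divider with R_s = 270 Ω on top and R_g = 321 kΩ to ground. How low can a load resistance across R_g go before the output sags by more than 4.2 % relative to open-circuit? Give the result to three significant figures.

Output resistance R_th = R_s‖R_g = (270 × 321000)/321300 = 269.8 Ω.
The fractional drop is R_th/(R_th + R_L); requiring this ≤ 0.0420 gives R_L ≥ R_th(1/0.0420 − 1) = 269.8 × 22.81 = 6.15 kΩ.

R_L(min) ≈ 6.15 kΩ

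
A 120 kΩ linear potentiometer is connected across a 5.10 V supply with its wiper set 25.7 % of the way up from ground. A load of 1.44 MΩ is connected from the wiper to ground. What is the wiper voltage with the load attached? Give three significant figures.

V ≈ 1.29 V

The wiper splits the pot into (1−α)R = 89.16 kΩ above and αR = 30.84 kΩ below.
Lower section ‖ load = 30.19 kΩ.
V_wiper = 5.10 × 30.19/(89.16 + 30.19) = 1.29 V.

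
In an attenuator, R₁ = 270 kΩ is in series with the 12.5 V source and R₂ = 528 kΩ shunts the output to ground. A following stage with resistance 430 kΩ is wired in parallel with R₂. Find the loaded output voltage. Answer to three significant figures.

V_out ≈ 5.84 V

The load sits in parallel with R₂: R₂‖R_L = (528 × 430) / (528 + 430) = 237.0 kΩ.
V_out = 12.5 × 237.0 / (270 + 237.0) = 12.5 × 237.0/507.0 = 5.84 V.
(Unloaded it would have been 8.27 V.)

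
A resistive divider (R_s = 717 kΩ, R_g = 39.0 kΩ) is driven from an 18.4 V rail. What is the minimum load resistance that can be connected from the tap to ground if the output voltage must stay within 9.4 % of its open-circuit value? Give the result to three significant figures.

R_L(min) ≈ 357 kΩ

Output resistance R_th = R_s‖R_g = (717 × 39.0)/756.0 = 36.99 kΩ.
The fractional drop is R_th/(R_th + R_L); requiring this ≤ 0.0940 gives R_L ≥ R_th(1/0.0940 − 1) = 36.99 × 9.638 = 357 kΩ.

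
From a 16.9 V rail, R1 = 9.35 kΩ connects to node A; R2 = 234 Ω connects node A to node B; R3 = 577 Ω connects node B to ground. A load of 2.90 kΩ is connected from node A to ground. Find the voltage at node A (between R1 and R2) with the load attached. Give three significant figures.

V ≈ 1.07 V

Below node A the series string R2+R3 = 811.0 Ω sits in parallel with the 2900 Ω load: 633.8 Ω.
V_A = 16.9 × 633.8/(9350 + 633.8) = 1.07 V.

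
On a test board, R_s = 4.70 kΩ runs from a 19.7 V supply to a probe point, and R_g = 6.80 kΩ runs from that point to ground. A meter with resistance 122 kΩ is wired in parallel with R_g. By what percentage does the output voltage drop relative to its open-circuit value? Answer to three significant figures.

2.23 %

The divider's output (Thévenin) resistance is R_s‖R_g = 2.779 kΩ.
Fractional drop under load = R_th/(R_th + R_L) = 2.779 / (2.779 + 122) = 0.02227.
So the output falls by 2.23 %.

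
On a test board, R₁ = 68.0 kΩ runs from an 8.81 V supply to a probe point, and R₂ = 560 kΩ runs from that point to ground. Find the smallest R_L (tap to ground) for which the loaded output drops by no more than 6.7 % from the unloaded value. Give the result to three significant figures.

R_L(min) ≈ 844 kΩ

Output resistance R_th = R₁‖R₂ = (68.0 × 560)/628.0 = 60.64 kΩ.
The fractional drop is R_th/(R_th + R_L); requiring this ≤ 0.0670 gives R_L ≥ R_th(1/0.0670 − 1) = 60.64 × 13.93 = 844 kΩ.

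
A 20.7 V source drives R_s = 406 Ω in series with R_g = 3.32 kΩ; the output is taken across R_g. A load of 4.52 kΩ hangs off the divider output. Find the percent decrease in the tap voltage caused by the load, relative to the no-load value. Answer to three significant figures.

7.41 %

The divider's output (Thévenin) resistance is R_s‖R_g = 361.8 Ω.
Fractional drop under load = R_th/(R_th + R_L) = 361.8 / (361.8 + 4520) = 0.07410.
So the output falls by 7.41 %.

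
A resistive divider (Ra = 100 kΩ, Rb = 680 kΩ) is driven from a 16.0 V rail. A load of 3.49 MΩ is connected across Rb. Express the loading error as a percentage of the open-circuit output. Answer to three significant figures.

2.44 %

The divider's output (Thévenin) resistance is Ra‖Rb = 87.18 kΩ.
Fractional drop under load = R_th/(R_th + R_L) = 87.18 / (87.18 + 3490) = 0.02437.
So the output falls by 2.44 %.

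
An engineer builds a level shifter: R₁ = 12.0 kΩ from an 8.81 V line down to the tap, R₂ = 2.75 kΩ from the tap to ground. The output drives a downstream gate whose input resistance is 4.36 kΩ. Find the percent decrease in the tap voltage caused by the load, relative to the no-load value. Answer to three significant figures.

The divider's output (Thévenin) resistance is R₁‖R₂ = 2.237 kΩ.
Fractional drop under load = R_th/(R_th + R_L) = 2.237 / (2.237 + 4.36) = 0.3391.
So the output falls by 33.9 %.

33.9 %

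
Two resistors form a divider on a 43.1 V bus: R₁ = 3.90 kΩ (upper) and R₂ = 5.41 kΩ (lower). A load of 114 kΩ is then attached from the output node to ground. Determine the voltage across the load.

V_out ≈ 24.6 V

The load sits in parallel with R₂: R₂‖R_L = (5.41 × 114) / (5.41 + 114) = 5.165 kΩ.
V_out = 43.1 × 5.165 / (3.90 + 5.165) = 43.1 × 5.165/9.065 = 24.6 V.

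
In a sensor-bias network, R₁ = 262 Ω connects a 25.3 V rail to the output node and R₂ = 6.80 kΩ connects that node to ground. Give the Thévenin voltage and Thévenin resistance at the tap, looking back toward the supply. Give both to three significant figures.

V_th is the open-circuit tap voltage: 25.3 × 6800/(262 + 6800) = 24.4 V.
With the supply zeroed, R₁ and R₂ appear in parallel from the tap: R_th = R₁‖R₂ = (262 × 6800)/7062 = 252 Ω.

V_th = 24.4 V, R_th = 252 Ω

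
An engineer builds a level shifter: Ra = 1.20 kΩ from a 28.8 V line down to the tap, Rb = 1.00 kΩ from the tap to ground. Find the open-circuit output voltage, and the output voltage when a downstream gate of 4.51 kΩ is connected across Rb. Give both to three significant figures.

Unloaded: 13.1 V; loaded: 11.7 V

Open-circuit: V = 28.8 × 1.00/(1.20 + 1.00) = 13.1 V.
With the load, Rb becomes Rb‖R_L = 0.8185 kΩ, so V = 28.8 × 0.8185/2.019 = 11.7 V.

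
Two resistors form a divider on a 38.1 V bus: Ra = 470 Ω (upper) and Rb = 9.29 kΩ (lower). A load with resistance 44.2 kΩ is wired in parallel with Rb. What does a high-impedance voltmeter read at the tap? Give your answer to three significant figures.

V_out ≈ 35.9 V

The load sits in parallel with Rb: Rb‖R_L = (9290 × 44200) / (9290 + 44200) = 7677 Ω.
V_out = 38.1 × 7677 / (470 + 7677) = 38.1 × 7677/8147 = 35.9 V.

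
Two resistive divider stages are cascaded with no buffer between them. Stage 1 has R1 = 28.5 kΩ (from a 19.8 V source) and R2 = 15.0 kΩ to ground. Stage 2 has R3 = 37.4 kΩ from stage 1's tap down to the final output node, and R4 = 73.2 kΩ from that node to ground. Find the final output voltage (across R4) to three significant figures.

V_out ≈ 4.15 V

Stage 2 presents R3+R4 = 110.6 kΩ as a load on stage 1's tap.
Stage 1's lower leg becomes R2‖(R3+R4) = 13.21 kΩ, so V_mid = 19.8 × 13.21/41.71 = 6.270 V.
Stage 2 is itself unloaded: V_out = V_mid × R4/(R3+R4) = 6.270 × 73.2/110.6 = 4.15 V.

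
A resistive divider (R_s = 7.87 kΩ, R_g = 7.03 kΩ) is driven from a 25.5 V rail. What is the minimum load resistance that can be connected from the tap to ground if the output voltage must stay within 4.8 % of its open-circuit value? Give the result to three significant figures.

R_L(min) ≈ 73.6 kΩ

Output resistance R_th = R_s‖R_g = (7.87 × 7.03)/14.90 = 3.713 kΩ.
The fractional drop is R_th/(R_th + R_L); requiring this ≤ 0.0480 gives R_L ≥ R_th(1/0.0480 − 1) = 3.713 × 19.83 = 73.6 kΩ.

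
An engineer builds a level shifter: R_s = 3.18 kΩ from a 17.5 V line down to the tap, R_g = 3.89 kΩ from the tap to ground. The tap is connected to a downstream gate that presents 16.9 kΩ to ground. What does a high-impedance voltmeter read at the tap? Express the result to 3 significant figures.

V_out ≈ 8.73 V

The load sits in parallel with R_g: R_g‖R_L = (3.89 × 16.9) / (3.89 + 16.9) = 3.162 kΩ.
V_out = 17.5 × 3.162 / (3.18 + 3.162) = 17.5 × 3.162/6.342 = 8.73 V.
(Unloaded it would have been 9.63 V.)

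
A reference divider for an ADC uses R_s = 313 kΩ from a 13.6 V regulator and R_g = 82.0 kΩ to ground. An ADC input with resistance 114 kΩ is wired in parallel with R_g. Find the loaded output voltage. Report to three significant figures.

The load sits in parallel with R_g: R_g‖R_L = (82.0 × 114) / (82.0 + 114) = 47.69 kΩ.
V_out = 13.6 × 47.69 / (313 + 47.69) = 13.6 × 47.69/360.7 = 1.80 V.

V_out ≈ 1.80 V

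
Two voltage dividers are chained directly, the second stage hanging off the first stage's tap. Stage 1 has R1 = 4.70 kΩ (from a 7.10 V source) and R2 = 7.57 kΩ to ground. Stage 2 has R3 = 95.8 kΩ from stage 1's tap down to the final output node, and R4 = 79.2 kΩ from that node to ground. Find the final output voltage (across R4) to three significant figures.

V_out ≈ 1.95 V

Stage 2 presents R3+R4 = 175.0 kΩ as a load on stage 1's tap.
Stage 1's lower leg becomes R2‖(R3+R4) = 7.256 kΩ, so V_mid = 7.10 × 7.256/11.96 = 4.309 V.
Stage 2 is itself unloaded: V_out = V_mid × R4/(R3+R4) = 4.309 × 79.2/175.0 = 1.95 V.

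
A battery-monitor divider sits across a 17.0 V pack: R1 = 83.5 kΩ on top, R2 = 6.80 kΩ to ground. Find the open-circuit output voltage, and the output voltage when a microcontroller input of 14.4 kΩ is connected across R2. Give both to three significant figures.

Unloaded: 1.28 V; loaded: 0.891 V

Open-circuit: V = 17.0 × 6.80/(83.5 + 6.80) = 1.28 V.
With the load, R2 becomes R2‖R_L = 4.619 kΩ, so V = 17.0 × 4.619/88.12 = 0.891 V.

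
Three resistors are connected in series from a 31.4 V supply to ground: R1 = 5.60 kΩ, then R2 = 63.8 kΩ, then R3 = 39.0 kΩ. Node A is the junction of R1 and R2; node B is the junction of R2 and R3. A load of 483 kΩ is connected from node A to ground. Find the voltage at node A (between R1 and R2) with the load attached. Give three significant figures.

Below node A the series string R2+R3 = 102.8 kΩ sits in parallel with the 483 kΩ load: 84.76 kΩ.
V_A = 31.4 × 84.76/(5.60 + 84.76) = 29.5 V.

V ≈ 29.5 V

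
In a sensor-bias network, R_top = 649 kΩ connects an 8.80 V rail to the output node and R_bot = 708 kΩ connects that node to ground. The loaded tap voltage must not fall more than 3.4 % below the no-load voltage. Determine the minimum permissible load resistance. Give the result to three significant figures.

R_L(min) ≈ 9.62 MΩ

Output resistance R_th = R_top‖R_bot = (649 × 708)/1357 = 338.6 kΩ.
The fractional drop is R_th/(R_th + R_L); requiring this ≤ 0.0340 gives R_L ≥ R_th(1/0.0340 − 1) = 338.6 × 28.41 = 9.62 MΩ.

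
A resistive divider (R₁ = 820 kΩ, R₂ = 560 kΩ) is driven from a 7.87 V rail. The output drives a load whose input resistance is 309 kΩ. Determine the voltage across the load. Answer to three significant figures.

V_out ≈ 1.54 V

The load sits in parallel with R₂: R₂‖R_L = (560 × 309) / (560 + 309) = 199.1 kΩ.
V_out = 7.87 × 199.1 / (820 + 199.1) = 7.87 × 199.1/1019 = 1.54 V.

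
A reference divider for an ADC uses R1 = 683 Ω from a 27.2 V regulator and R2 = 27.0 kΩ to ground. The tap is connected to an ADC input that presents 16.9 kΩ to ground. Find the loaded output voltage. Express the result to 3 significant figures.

V_out ≈ 25.5 V

The load sits in parallel with R2: R2‖R_L = (27000 × 16900) / (27000 + 16900) = 10390 Ω.
V_out = 27.2 × 10390 / (683 + 10390) = 27.2 × 10390/11080 = 25.5 V.
(Unloaded it would have been 26.5 V.)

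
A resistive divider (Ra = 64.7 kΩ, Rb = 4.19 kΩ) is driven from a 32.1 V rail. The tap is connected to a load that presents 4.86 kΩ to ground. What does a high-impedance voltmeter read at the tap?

The load sits in parallel with Rb: Rb‖R_L = (4.19 × 4.86) / (4.19 + 4.86) = 2.250 kΩ.
V_out = 32.1 × 2.250 / (64.7 + 2.250) = 32.1 × 2.250/66.95 = 1.08 V.

V_out ≈ 1.08 V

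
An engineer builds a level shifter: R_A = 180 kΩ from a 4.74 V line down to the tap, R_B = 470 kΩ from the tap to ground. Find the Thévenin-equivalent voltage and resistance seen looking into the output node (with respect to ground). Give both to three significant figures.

V_th is the open-circuit tap voltage: 4.74 × 470/(180 + 470) = 3.43 V.
With the supply zeroed, R_A and R_B appear in parallel from the tap: R_th = R_A‖R_B = (180 × 470)/650.0 = 130 kΩ.

V_th = 3.43 V, R_th = 130 kΩ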